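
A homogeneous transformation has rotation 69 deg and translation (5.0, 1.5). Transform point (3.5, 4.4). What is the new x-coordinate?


x' = cos(theta)*px - sin(theta)*py + tx
= 0.3584*3.5 - 0.9336*4.4 + 5.0
= 2.1465


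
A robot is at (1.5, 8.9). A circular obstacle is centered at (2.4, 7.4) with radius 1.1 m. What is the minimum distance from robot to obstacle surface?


center_dist = sqrt((1.5-2.4)^2 + (8.9-7.4)^2)
= sqrt(0.81 + 2.25)
= 1.7493
min_dist = center_dist - radius = 1.7493 - 1.1 = 0.6493 m


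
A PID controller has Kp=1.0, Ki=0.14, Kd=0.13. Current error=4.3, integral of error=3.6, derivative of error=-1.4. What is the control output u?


u = Kp*e + Ki*int(e) + Kd*de/dt
= 1.0*4.3 + 0.14*3.6 + 0.13*(-1.4)
= 4.3 + 0.504 + -0.182
= 4.622


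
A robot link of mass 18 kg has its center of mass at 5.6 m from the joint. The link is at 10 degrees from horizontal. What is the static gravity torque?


tau = m*g*L*cos(angle)
= 18 * 9.81 * 5.6 * cos(10 deg)
= 18 * 9.81 * 5.6 * 0.9848
= 973.8252 Nm


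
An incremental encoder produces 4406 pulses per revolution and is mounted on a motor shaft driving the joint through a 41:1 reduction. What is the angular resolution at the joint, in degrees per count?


counts per rev = 4406
effective counts at joint = 4406 * 41 = 180646
resolution = 360 / 180646
= 0.002 deg/count


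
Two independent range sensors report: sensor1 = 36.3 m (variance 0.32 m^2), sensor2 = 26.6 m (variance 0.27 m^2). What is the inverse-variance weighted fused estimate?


w1 = (1/var1) / (1/var1 + 1/var2)
   = 3.125 / (3.125 + 3.7037) = 0.4576
w2 = 1 - w1 = 0.5424
fused = w1*s1 + w2*s2 = 16.6119 + 14.4271
= 31.039 m


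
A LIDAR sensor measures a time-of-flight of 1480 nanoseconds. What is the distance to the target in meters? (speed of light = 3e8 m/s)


tof = 1480 ns = 1.48e-06 s
dist = c * tof / 2
= 3e8 * 1.48e-06 / 2
= 222.0 m


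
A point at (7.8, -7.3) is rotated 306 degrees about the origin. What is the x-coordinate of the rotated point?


x' = x*cos(theta) - y*sin(theta)
cos(306 deg) = 0.5878, sin(306 deg) = -0.809
x' = 7.8 * 0.5878 - -7.3 * -0.809
= 4.5847 - 5.9058
= -1.3211


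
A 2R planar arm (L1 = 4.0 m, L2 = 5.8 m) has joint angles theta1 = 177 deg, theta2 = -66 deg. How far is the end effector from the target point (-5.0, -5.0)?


End effector via forward kinematics:
x = L1*cos(t1) + L2*cos(t1+t2) = -6.0731
y = L1*sin(t1) + L2*sin(t1+t2) = 5.6241
Distance to target:
d = sqrt((-5.0 - -6.0731)^2 + (-5.0 - 5.6241)^2)
= sqrt(1.1514 + 112.8717)
= 10.6782 m


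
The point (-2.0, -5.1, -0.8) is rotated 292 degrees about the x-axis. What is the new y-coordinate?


Rotation about x-axis: y' = y*cos(theta) - z*sin(theta)
= -5.1 * 0.3746 - -0.8 * -0.9272
= -2.6522


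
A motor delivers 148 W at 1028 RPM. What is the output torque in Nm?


omega = 1028 * 2*pi/60 = 107.6519 rad/s
tau = P / omega = 148 / 107.6519
= 1.3748 Nm


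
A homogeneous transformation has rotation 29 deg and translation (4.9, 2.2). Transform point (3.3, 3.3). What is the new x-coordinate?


x' = cos(theta)*px - sin(theta)*py + tx
= 0.8746*3.3 - 0.4848*3.3 + 4.9
= 6.1864


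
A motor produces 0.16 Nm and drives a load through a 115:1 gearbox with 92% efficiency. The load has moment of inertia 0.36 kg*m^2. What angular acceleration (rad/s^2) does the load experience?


tau_out = tau_motor * N * eta
= 0.16 * 115 * 0.92 = 16.928 Nm
alpha = tau_out / I = 16.928 / 0.36
= 47.0222 rad/s^2


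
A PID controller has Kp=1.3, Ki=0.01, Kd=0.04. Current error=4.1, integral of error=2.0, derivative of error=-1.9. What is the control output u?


u = Kp*e + Ki*int(e) + Kd*de/dt
= 1.3*4.1 + 0.01*2.0 + 0.04*(-1.9)
= 5.33 + 0.02 + -0.076
= 5.274


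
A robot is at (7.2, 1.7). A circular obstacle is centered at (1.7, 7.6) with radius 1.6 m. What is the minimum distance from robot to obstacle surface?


center_dist = sqrt((7.2-1.7)^2 + (1.7-7.6)^2)
= sqrt(30.25 + 34.81)
= 8.066
min_dist = center_dist - radius = 8.066 - 1.6 = 6.466 m


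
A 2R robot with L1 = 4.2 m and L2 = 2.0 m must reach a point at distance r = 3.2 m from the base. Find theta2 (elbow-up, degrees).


cos(theta2) = (r^2 - L1^2 - L2^2) / (2*L1*L2)
cos(theta2) = (10.24 - 17.64 - 4.0) / 16.8
cos(theta2) = -0.678571
theta2 = 132.7321 degrees


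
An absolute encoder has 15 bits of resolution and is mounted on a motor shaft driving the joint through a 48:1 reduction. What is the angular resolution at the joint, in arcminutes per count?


counts = 2^15 = 32768
effective counts at joint = 32768 * 48 = 1572864
resolution = 360*60 / 1572864
= 0.0137 arcmin/count


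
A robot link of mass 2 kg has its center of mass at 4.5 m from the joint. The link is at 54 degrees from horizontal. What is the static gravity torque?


tau = m*g*L*cos(angle)
= 2 * 9.81 * 4.5 * cos(54 deg)
= 2 * 9.81 * 4.5 * 0.5878
= 51.8956 Nm


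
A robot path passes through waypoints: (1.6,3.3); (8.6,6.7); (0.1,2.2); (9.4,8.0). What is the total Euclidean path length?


Segment lengths:
  seg1 = sqrt((7.0)^2 + (3.4)^2) = 7.782
  seg2 = sqrt((-8.5)^2 + (-4.5)^2) = 9.6177
  seg3 = sqrt((9.3)^2 + (5.8)^2) = 10.9604
Total = 28.3601


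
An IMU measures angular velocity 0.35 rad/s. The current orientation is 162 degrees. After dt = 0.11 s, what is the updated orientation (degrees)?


delta_theta = w * dt = 0.35 * 0.11 = 0.0385 rad
= 2.2059 deg
theta_new = 162 + 2.2059 = 164.2059 deg


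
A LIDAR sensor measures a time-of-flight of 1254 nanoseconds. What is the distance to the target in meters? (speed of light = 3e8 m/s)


tof = 1254 ns = 1.254e-06 s
dist = c * tof / 2
= 3e8 * 1.254e-06 / 2
= 188.1 m


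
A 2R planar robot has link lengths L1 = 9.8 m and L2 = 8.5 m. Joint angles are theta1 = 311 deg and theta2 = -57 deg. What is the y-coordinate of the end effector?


Convert angles to radians: theta1 = 5.428, theta2 = -0.9948
y = L1*sin(theta1) + L2*sin(theta1+theta2)
y = -7.3962 + -8.1707
y = -15.5669


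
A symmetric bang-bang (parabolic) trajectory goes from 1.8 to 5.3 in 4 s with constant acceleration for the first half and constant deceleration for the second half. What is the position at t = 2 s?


Symmetric rest-to-rest: each phase covers (pf-p0)/2 in time T/2. 0.5*a*(T/2)^2 = (pf-p0)/2 => a = 4*(pf-p0)/T^2
a = 4*(5.3-1.8)/4^2 = 0.875
t = 2 is in the acceleration phase (t <= T/2).
p = p0 + 0.5*a*t^2 = 1.8 + 0.5*0.875*2^2
= 3.55


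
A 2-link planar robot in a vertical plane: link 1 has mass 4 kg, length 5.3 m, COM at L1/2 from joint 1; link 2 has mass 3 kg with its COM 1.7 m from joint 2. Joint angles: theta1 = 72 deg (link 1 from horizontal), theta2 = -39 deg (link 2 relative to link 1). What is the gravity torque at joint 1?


Horizontal distance from joint 1 to link-1 COM:
  x_c1 = (L1/2)*cos(t1) = 2.65 * 0.309 = 0.8189 m
Horizontal distance from joint 1 to link-2 COM:
  x_c2 = L1*cos(t1) + Lc2*cos(t1+t2)
       = 5.3*0.309 + 1.7*0.8387 = 3.0635 m
tau1 = m1*g*x_c1 + m2*g*x_c2
     = 4*9.81*0.8189 + 3*9.81*3.0635
     = 32.1334 + 90.1597
     = 122.2931 Nm


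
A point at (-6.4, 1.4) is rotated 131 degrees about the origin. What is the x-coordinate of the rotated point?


x' = x*cos(theta) - y*sin(theta)
cos(131 deg) = -0.6561, sin(131 deg) = 0.7547
x' = -6.4 * -0.6561 - 1.4 * 0.7547
= 4.1988 - 1.0566
= 3.1422


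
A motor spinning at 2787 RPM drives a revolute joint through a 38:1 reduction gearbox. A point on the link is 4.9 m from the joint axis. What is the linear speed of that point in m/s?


omega_motor = 2787 * 2*pi/60 = 291.854 rad/s
omega_joint = omega_motor / 38 = 7.6804 rad/s
v = omega_joint * r = 7.6804 * 4.9
= 37.6338 m/s


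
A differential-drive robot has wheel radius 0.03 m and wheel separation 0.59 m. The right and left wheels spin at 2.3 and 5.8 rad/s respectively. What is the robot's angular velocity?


vR = r*wR = 0.03*2.3 = 0.069 m/s
vL = r*wL = 0.03*5.8 = 0.174 m/s
v = (vR+vL)/2 = 0.1215 m/s
omega = (vR-vL)/L = -0.178 rad/s
angular velocity = -0.178 rad/s


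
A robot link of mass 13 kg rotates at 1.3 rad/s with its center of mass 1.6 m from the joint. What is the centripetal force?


F = m * omega^2 * r
= 13 * 1.3^2 * 1.6
= 13 * 1.69 * 1.6
= 35.152 N


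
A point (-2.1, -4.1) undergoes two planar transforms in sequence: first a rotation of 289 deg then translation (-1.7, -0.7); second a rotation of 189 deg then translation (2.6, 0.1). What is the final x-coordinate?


After transform 1:
x1 = cos(289)*-2.1 - sin(289)*-4.1 + -1.7 = -6.2603
y1 = sin(289)*-2.1 + cos(289)*-4.1 + -0.7 = -0.0492
After transform 2:
x2 = cos(189)*-6.2603 - sin(189)*-0.0492 + 2.6
= 8.7755


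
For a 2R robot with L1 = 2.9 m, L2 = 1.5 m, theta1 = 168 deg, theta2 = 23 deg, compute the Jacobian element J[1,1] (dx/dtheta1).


J[1,1] = -L1*sin(t1) - L2*sin(t1+t2)
= -2.9*sin(168) - 1.5*sin(191)
= -0.3167


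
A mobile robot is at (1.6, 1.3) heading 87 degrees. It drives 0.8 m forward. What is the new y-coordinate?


y_new = y0 + d*sin(theta)
= 1.3 + 0.8*sin(87)
= 1.3 + 0.7989
= 2.0989


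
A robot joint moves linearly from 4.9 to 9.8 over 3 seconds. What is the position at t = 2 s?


s = t/T = 2/3 = 0.6667
p(t) = p0 + (pf-p0)*s
= 4.9 + (9.8 - 4.9) * 0.6667
= 8.1667


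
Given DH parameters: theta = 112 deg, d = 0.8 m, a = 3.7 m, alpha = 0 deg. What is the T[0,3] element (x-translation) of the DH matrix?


T[0,3] = a * cos(theta)
= 3.7 * cos(112 deg)
= 3.7 * -0.3746
= -1.386


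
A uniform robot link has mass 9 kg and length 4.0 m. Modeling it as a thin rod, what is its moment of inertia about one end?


I = (1/3) * m * L^2
= (1/3) * 9 * 4.0^2
= 0.333333 * 9 * 16.0
= 48.0 kg*m^2


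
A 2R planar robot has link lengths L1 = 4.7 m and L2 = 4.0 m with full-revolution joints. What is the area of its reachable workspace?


r_max = L1 + L2 = 8.7 m
r_min = |L1 - L2| = 0.7 m
Area = pi*(r_max^2 - r_min^2)
= pi*(75.69 - 0.49)
= pi * 75.2
= 236.2478 m^2


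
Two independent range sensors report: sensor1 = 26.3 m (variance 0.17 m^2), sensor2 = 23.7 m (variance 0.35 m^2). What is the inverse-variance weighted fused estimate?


w1 = (1/var1) / (1/var1 + 1/var2)
   = 5.8824 / (5.8824 + 2.8571) = 0.6731
w2 = 1 - w1 = 0.3269
fused = w1*s1 + w2*s2 = 17.7019 + 7.7481
= 25.45 m


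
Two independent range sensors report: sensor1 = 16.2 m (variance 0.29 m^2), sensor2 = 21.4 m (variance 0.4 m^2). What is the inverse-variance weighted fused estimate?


w1 = (1/var1) / (1/var1 + 1/var2)
   = 3.4483 / (3.4483 + 2.5) = 0.5797
w2 = 1 - w1 = 0.4203
fused = w1*s1 + w2*s2 = 9.3913 + 8.9942
= 18.3855 m


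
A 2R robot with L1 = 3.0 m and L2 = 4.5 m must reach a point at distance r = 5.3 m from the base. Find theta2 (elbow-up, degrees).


cos(theta2) = (r^2 - L1^2 - L2^2) / (2*L1*L2)
cos(theta2) = (28.09 - 9.0 - 20.25) / 27.0
cos(theta2) = -0.042963
theta2 = 92.4624 degrees


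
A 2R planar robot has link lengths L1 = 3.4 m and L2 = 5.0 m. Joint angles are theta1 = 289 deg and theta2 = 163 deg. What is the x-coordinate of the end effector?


Convert angles to radians: theta1 = 5.044, theta2 = 2.8449
x = L1*cos(theta1) + L2*cos(theta1+theta2)
x = 1.1069 + -0.1745
x = 0.9324


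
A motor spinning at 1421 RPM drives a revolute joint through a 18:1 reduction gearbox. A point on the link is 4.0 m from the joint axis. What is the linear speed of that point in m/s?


omega_motor = 1421 * 2*pi/60 = 148.8068 rad/s
omega_joint = omega_motor / 18 = 8.267 rad/s
v = omega_joint * r = 8.267 * 4.0
= 33.0682 m/s


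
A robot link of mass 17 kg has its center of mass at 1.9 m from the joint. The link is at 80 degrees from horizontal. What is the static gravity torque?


tau = m*g*L*cos(angle)
= 17 * 9.81 * 1.9 * cos(80 deg)
= 17 * 9.81 * 1.9 * 0.1736
= 55.0227 Nm


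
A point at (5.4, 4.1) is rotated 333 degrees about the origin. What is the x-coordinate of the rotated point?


x' = x*cos(theta) - y*sin(theta)
cos(333 deg) = 0.891, sin(333 deg) = -0.454
x' = 5.4 * 0.891 - 4.1 * -0.454
= 4.8114 - -1.8614
= 6.6728


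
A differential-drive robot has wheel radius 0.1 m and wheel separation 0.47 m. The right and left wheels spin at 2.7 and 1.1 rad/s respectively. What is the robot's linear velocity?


vR = r*wR = 0.1*2.7 = 0.27 m/s
vL = r*wL = 0.1*1.1 = 0.11 m/s
v = (vR+vL)/2 = 0.19 m/s
omega = (vR-vL)/L = 0.3404 rad/s
linear velocity = 0.19 m/s


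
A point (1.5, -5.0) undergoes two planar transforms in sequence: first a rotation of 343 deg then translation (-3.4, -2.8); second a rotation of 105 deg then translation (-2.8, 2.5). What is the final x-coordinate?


After transform 1:
x1 = cos(343)*1.5 - sin(343)*-5.0 + -3.4 = -3.4274
y1 = sin(343)*1.5 + cos(343)*-5.0 + -2.8 = -8.0201
After transform 2:
x2 = cos(105)*-3.4274 - sin(105)*-8.0201 + -2.8
= 5.8339


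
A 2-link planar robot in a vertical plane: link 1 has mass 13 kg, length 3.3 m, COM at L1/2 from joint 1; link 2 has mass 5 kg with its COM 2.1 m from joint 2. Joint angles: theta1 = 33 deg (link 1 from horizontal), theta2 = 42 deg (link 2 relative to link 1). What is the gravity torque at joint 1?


Horizontal distance from joint 1 to link-1 COM:
  x_c1 = (L1/2)*cos(t1) = 1.65 * 0.8387 = 1.3838 m
Horizontal distance from joint 1 to link-2 COM:
  x_c2 = L1*cos(t1) + Lc2*cos(t1+t2)
       = 3.3*0.8387 + 2.1*0.2588 = 3.3111 m
tau1 = m1*g*x_c1 + m2*g*x_c2
     = 13*9.81*1.3838 + 5*9.81*3.3111
     = 176.4768 + 162.4111
     = 338.8879 Nm


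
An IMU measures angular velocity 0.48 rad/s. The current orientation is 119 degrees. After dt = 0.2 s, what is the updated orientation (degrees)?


delta_theta = w * dt = 0.48 * 0.2 = 0.096 rad
= 5.5004 deg
theta_new = 119 + 5.5004 = 124.5004 deg


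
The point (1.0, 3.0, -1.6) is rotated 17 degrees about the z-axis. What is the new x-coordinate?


Rotation about z-axis: x' = x*cos(theta) - y*sin(theta)
= 1.0 * 0.9563 - 3.0 * 0.2924
= 0.0792


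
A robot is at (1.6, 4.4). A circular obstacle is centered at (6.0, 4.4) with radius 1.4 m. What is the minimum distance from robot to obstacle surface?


center_dist = sqrt((1.6-6.0)^2 + (4.4-4.4)^2)
= sqrt(19.36 + 0.0)
= 4.4
min_dist = center_dist - radius = 4.4 - 1.4 = 3.0 m


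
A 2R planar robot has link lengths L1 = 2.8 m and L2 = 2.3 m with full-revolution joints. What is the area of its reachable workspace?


r_max = L1 + L2 = 5.1 m
r_min = |L1 - L2| = 0.5 m
Area = pi*(r_max^2 - r_min^2)
= pi*(26.01 - 0.25)
= pi * 25.76
= 80.9274 m^2


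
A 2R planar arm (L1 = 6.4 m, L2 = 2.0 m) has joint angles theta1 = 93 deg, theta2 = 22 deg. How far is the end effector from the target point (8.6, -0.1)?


End effector via forward kinematics:
x = L1*cos(t1) + L2*cos(t1+t2) = -1.1802
y = L1*sin(t1) + L2*sin(t1+t2) = 8.2038
Distance to target:
d = sqrt((8.6 - -1.1802)^2 + (-0.1 - 8.2038)^2)
= sqrt(95.6521 + 68.9538)
= 12.8299 m


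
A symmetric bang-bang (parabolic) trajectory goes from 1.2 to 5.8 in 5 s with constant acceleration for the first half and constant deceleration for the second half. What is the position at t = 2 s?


Symmetric rest-to-rest: each phase covers (pf-p0)/2 in time T/2. 0.5*a*(T/2)^2 = (pf-p0)/2 => a = 4*(pf-p0)/T^2
a = 4*(5.8-1.2)/5^2 = 0.736
t = 2 is in the acceleration phase (t <= T/2).
p = p0 + 0.5*a*t^2 = 1.2 + 0.5*0.736*2^2
= 2.672


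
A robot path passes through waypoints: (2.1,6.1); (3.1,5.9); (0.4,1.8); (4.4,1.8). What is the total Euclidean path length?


Segment lengths:
  seg1 = sqrt((1.0)^2 + (-0.2)^2) = 1.0198
  seg2 = sqrt((-2.7)^2 + (-4.1)^2) = 4.9092
  seg3 = sqrt((4.0)^2 + (0.0)^2) = 4.0
Total = 9.929


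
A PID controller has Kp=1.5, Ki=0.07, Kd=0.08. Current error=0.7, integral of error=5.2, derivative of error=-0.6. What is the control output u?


u = Kp*e + Ki*int(e) + Kd*de/dt
= 1.5*0.7 + 0.07*5.2 + 0.08*(-0.6)
= 1.05 + 0.364 + -0.048
= 1.366


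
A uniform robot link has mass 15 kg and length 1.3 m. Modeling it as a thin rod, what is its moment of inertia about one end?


I = (1/3) * m * L^2
= (1/3) * 15 * 1.3^2
= 0.333333 * 15 * 1.69
= 8.45 kg*m^2


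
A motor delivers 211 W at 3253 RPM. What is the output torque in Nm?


omega = 3253 * 2*pi/60 = 340.6534 rad/s
tau = P / omega = 211 / 340.6534
= 0.6194 Nm


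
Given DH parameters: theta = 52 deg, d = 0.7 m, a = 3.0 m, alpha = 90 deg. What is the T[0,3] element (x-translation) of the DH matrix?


T[0,3] = a * cos(theta)
= 3.0 * cos(52 deg)
= 3.0 * 0.6157
= 1.847


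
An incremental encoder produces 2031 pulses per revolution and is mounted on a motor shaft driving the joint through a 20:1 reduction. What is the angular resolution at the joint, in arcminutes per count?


counts per rev = 2031
effective counts at joint = 2031 * 20 = 40620
resolution = 360*60 / 40620
= 0.5318 arcmin/count


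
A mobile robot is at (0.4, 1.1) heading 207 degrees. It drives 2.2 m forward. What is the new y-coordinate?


y_new = y0 + d*sin(theta)
= 1.1 + 2.2*sin(207)
= 1.1 + -0.9988
= 0.1012


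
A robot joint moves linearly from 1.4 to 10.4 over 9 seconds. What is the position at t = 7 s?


s = t/T = 7/9 = 0.7778
p(t) = p0 + (pf-p0)*s
= 1.4 + (10.4 - 1.4) * 0.7778
= 8.4


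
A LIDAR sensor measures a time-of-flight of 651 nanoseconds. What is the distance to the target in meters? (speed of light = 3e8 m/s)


tof = 651 ns = 6.51e-07 s
dist = c * tof / 2
= 3e8 * 6.51e-07 / 2
= 97.65 m


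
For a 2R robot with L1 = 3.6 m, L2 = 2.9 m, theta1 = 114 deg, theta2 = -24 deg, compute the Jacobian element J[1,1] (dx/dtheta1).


J[1,1] = -L1*sin(t1) - L2*sin(t1+t2)
= -3.6*sin(114) - 2.9*sin(90)
= -6.1888


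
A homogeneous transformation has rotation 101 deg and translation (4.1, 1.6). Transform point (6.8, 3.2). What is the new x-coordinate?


x' = cos(theta)*px - sin(theta)*py + tx
= -0.1908*6.8 - 0.9816*3.2 + 4.1
= -0.3387


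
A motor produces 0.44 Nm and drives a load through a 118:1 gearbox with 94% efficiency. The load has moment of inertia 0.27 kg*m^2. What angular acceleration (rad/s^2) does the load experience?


tau_out = tau_motor * N * eta
= 0.44 * 118 * 0.94 = 48.8048 Nm
alpha = tau_out / I = 48.8048 / 0.27
= 180.7585 rad/s^2


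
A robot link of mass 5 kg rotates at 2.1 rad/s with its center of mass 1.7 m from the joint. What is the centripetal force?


F = m * omega^2 * r
= 5 * 2.1^2 * 1.7
= 5 * 4.41 * 1.7
= 37.485 N


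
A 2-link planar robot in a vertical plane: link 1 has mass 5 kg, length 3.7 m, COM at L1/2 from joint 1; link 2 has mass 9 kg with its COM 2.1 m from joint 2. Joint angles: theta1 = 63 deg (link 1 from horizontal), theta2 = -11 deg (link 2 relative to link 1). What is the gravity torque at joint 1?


Horizontal distance from joint 1 to link-1 COM:
  x_c1 = (L1/2)*cos(t1) = 1.85 * 0.454 = 0.8399 m
Horizontal distance from joint 1 to link-2 COM:
  x_c2 = L1*cos(t1) + Lc2*cos(t1+t2)
       = 3.7*0.454 + 2.1*0.6157 = 2.9727 m
tau1 = m1*g*x_c1 + m2*g*x_c2
     = 5*9.81*0.8399 + 9*9.81*2.9727
     = 41.1962 + 262.4556
     = 303.6518 Nm


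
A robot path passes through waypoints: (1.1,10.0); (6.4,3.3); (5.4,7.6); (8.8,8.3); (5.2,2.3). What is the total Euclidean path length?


Segment lengths:
  seg1 = sqrt((5.3)^2 + (-6.7)^2) = 8.5428
  seg2 = sqrt((-1.0)^2 + (4.3)^2) = 4.4147
  seg3 = sqrt((3.4)^2 + (0.7)^2) = 3.4713
  seg4 = sqrt((-3.6)^2 + (-6.0)^2) = 6.9971
Total = 23.426


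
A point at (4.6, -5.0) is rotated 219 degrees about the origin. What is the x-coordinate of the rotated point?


x' = x*cos(theta) - y*sin(theta)
cos(219 deg) = -0.7771, sin(219 deg) = -0.6293
x' = 4.6 * -0.7771 - -5.0 * -0.6293
= -3.5749 - 3.1466
= -6.7215


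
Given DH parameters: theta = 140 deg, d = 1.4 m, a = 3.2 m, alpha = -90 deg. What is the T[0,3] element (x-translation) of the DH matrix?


T[0,3] = a * cos(theta)
= 3.2 * cos(140 deg)
= 3.2 * -0.766
= -2.4513


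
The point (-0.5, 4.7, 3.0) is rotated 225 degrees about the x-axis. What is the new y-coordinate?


Rotation about x-axis: y' = y*cos(theta) - z*sin(theta)
= 4.7 * -0.7071 - 3.0 * -0.7071
= -1.2021


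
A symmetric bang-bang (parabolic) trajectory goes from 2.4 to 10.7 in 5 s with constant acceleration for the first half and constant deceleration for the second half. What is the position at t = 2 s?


Symmetric rest-to-rest: each phase covers (pf-p0)/2 in time T/2. 0.5*a*(T/2)^2 = (pf-p0)/2 => a = 4*(pf-p0)/T^2
a = 4*(10.7-2.4)/5^2 = 1.328
t = 2 is in the acceleration phase (t <= T/2).
p = p0 + 0.5*a*t^2 = 2.4 + 0.5*1.328*2^2
= 5.056


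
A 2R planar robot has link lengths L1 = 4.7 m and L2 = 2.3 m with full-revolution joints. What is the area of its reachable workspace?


r_max = L1 + L2 = 7.0 m
r_min = |L1 - L2| = 2.4 m
Area = pi*(r_max^2 - r_min^2)
= pi*(49.0 - 5.76)
= pi * 43.24
= 135.8425 m^2


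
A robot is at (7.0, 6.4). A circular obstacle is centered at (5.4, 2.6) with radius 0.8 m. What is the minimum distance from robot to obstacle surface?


center_dist = sqrt((7.0-5.4)^2 + (6.4-2.6)^2)
= sqrt(2.56 + 14.44)
= 4.1231
min_dist = center_dist - radius = 4.1231 - 0.8 = 3.3231 m


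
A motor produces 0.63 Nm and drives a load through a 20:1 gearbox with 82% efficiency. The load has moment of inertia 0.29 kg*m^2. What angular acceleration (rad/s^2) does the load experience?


tau_out = tau_motor * N * eta
= 0.63 * 20 * 0.82 = 10.332 Nm
alpha = tau_out / I = 10.332 / 0.29
= 35.6276 rad/s^2


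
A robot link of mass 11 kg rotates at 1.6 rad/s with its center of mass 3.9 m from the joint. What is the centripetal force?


F = m * omega^2 * r
= 11 * 1.6^2 * 3.9
= 11 * 2.56 * 3.9
= 109.824 N


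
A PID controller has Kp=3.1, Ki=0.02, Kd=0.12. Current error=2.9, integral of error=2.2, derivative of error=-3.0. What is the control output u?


u = Kp*e + Ki*int(e) + Kd*de/dt
= 3.1*2.9 + 0.02*2.2 + 0.12*(-3.0)
= 8.99 + 0.044 + -0.36
= 8.674


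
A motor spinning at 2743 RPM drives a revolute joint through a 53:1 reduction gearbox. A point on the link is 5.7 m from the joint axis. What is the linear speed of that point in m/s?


omega_motor = 2743 * 2*pi/60 = 287.2463 rad/s
omega_joint = omega_motor / 53 = 5.4197 rad/s
v = omega_joint * r = 5.4197 * 5.7
= 30.8925 m/s


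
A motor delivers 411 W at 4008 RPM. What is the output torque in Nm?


omega = 4008 * 2*pi/60 = 419.7168 rad/s
tau = P / omega = 411 / 419.7168
= 0.9792 Nm


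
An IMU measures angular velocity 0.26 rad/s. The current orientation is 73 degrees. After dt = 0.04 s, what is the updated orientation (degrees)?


delta_theta = w * dt = 0.26 * 0.04 = 0.0104 rad
= 0.5959 deg
theta_new = 73 + 0.5959 = 73.5959 deg


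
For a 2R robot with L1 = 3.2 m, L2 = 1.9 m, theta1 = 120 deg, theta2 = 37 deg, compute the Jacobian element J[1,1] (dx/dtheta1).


J[1,1] = -L1*sin(t1) - L2*sin(t1+t2)
= -3.2*sin(120) - 1.9*sin(157)
= -3.5137


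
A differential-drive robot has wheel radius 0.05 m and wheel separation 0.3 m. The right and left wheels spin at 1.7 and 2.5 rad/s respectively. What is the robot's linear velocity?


vR = r*wR = 0.05*1.7 = 0.085 m/s
vL = r*wL = 0.05*2.5 = 0.125 m/s
v = (vR+vL)/2 = 0.105 m/s
omega = (vR-vL)/L = -0.1333 rad/s
linear velocity = 0.105 m/s


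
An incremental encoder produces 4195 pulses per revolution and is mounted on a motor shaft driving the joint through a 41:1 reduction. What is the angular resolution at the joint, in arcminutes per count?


counts per rev = 4195
effective counts at joint = 4195 * 41 = 171995
resolution = 360*60 / 171995
= 0.1256 arcmin/count


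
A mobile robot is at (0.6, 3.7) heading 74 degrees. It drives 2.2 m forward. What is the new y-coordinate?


y_new = y0 + d*sin(theta)
= 3.7 + 2.2*sin(74)
= 3.7 + 2.1148
= 5.8148


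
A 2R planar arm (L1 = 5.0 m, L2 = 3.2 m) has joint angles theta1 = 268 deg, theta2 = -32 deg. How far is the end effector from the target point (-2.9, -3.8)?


End effector via forward kinematics:
x = L1*cos(t1) + L2*cos(t1+t2) = -1.9639
y = L1*sin(t1) + L2*sin(t1+t2) = -7.6499
Distance to target:
d = sqrt((-2.9 - -1.9639)^2 + (-3.8 - -7.6499)^2)
= sqrt(0.8763 + 14.8215)
= 3.962 m


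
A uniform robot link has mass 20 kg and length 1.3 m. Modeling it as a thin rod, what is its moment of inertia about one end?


I = (1/3) * m * L^2
= (1/3) * 20 * 1.3^2
= 0.333333 * 20 * 1.69
= 11.2667 kg*m^2


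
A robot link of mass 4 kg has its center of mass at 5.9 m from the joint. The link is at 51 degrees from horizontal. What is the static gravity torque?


tau = m*g*L*cos(angle)
= 4 * 9.81 * 5.9 * cos(51 deg)
= 4 * 9.81 * 5.9 * 0.6293
= 145.6977 Nm


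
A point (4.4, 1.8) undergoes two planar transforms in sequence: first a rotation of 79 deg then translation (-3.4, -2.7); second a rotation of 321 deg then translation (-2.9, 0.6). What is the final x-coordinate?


After transform 1:
x1 = cos(79)*4.4 - sin(79)*1.8 + -3.4 = -4.3274
y1 = sin(79)*4.4 + cos(79)*1.8 + -2.7 = 1.9626
After transform 2:
x2 = cos(321)*-4.3274 - sin(321)*1.9626 + -2.9
= -5.0279


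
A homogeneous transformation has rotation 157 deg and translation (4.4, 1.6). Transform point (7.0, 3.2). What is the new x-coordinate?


x' = cos(theta)*px - sin(theta)*py + tx
= -0.9205*7.0 - 0.3907*3.2 + 4.4
= -3.2939


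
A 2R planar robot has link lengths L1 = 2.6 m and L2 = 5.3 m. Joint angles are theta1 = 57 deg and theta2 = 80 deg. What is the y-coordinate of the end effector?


Convert angles to radians: theta1 = 0.9948, theta2 = 1.3963
y = L1*sin(theta1) + L2*sin(theta1+theta2)
y = 2.1805 + 3.6146
y = 5.7951


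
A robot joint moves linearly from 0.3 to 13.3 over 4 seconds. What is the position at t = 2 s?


s = t/T = 2/4 = 0.5
p(t) = p0 + (pf-p0)*s
= 0.3 + (13.3 - 0.3) * 0.5
= 6.8


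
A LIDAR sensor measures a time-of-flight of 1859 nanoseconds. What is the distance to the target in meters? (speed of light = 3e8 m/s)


tof = 1859 ns = 1.859e-06 s
dist = c * tof / 2
= 3e8 * 1.859e-06 / 2
= 278.85 m


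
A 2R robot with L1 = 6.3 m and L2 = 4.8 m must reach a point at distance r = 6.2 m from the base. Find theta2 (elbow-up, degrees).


cos(theta2) = (r^2 - L1^2 - L2^2) / (2*L1*L2)
cos(theta2) = (38.44 - 39.69 - 23.04) / 60.48
cos(theta2) = -0.40162
theta2 = 113.6795 degrees


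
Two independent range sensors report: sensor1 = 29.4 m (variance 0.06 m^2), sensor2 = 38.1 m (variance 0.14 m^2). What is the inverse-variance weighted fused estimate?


w1 = (1/var1) / (1/var1 + 1/var2)
   = 16.6667 / (16.6667 + 7.1429) = 0.7
w2 = 1 - w1 = 0.3
fused = w1*s1 + w2*s2 = 20.58 + 11.43
= 32.01 m


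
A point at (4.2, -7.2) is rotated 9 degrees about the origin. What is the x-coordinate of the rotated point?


x' = x*cos(theta) - y*sin(theta)
cos(9 deg) = 0.9877, sin(9 deg) = 0.1564
x' = 4.2 * 0.9877 - -7.2 * 0.1564
= 4.1483 - -1.1263
= 5.2746


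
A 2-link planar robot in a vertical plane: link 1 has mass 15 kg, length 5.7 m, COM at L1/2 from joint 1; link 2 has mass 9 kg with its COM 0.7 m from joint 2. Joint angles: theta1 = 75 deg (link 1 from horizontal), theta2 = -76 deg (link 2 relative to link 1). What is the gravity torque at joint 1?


Horizontal distance from joint 1 to link-1 COM:
  x_c1 = (L1/2)*cos(t1) = 2.85 * 0.2588 = 0.7376 m
Horizontal distance from joint 1 to link-2 COM:
  x_c2 = L1*cos(t1) + Lc2*cos(t1+t2)
       = 5.7*0.2588 + 0.7*0.9998 = 2.1752 m
tau1 = m1*g*x_c1 + m2*g*x_c2
     = 15*9.81*0.7376 + 9*9.81*2.1752
     = 108.5429 + 192.045
     = 300.5879 Nm


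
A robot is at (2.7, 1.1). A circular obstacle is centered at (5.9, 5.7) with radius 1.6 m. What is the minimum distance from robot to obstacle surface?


center_dist = sqrt((2.7-5.9)^2 + (1.1-5.7)^2)
= sqrt(10.24 + 21.16)
= 5.6036
min_dist = center_dist - radius = 5.6036 - 1.6 = 4.0036 m


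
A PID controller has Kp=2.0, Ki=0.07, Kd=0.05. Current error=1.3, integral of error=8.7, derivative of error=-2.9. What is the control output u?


u = Kp*e + Ki*int(e) + Kd*de/dt
= 2.0*1.3 + 0.07*8.7 + 0.05*(-2.9)
= 2.6 + 0.609 + -0.145
= 3.064


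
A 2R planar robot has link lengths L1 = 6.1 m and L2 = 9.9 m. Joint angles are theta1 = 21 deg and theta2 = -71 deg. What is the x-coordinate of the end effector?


Convert angles to radians: theta1 = 0.3665, theta2 = -1.2392
x = L1*cos(theta1) + L2*cos(theta1+theta2)
x = 5.6948 + 6.3636
x = 12.0584


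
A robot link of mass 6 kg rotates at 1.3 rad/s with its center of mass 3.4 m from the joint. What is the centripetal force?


F = m * omega^2 * r
= 6 * 1.3^2 * 3.4
= 6 * 1.69 * 3.4
= 34.476 N


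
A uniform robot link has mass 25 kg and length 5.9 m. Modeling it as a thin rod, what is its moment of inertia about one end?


I = (1/3) * m * L^2
= (1/3) * 25 * 5.9^2
= 0.333333 * 25 * 34.81
= 290.0833 kg*m^2


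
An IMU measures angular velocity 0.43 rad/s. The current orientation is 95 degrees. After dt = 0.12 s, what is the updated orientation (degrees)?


delta_theta = w * dt = 0.43 * 0.12 = 0.0516 rad
= 2.9565 deg
theta_new = 95 + 2.9565 = 97.9565 deg


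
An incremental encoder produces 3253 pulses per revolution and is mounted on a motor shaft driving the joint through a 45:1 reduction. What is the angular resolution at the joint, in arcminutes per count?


counts per rev = 3253
effective counts at joint = 3253 * 45 = 146385
resolution = 360*60 / 146385
= 0.1476 arcmin/count


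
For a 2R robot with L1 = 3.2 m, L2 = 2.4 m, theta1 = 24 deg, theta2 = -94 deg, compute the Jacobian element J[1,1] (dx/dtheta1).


J[1,1] = -L1*sin(t1) - L2*sin(t1+t2)
= -3.2*sin(24) - 2.4*sin(-70)
= 0.9537


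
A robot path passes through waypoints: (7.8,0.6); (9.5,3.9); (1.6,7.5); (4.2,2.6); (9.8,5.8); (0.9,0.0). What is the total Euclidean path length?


Segment lengths:
  seg1 = sqrt((1.7)^2 + (3.3)^2) = 3.7121
  seg2 = sqrt((-7.9)^2 + (3.6)^2) = 8.6816
  seg3 = sqrt((2.6)^2 + (-4.9)^2) = 5.5471
  seg4 = sqrt((5.6)^2 + (3.2)^2) = 6.4498
  seg5 = sqrt((-8.9)^2 + (-5.8)^2) = 10.6231
Total = 35.0137


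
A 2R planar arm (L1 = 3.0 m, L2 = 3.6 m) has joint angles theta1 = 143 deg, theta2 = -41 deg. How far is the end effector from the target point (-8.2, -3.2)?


End effector via forward kinematics:
x = L1*cos(t1) + L2*cos(t1+t2) = -3.1444
y = L1*sin(t1) + L2*sin(t1+t2) = 5.3268
Distance to target:
d = sqrt((-8.2 - -3.1444)^2 + (-3.2 - 5.3268)^2)
= sqrt(25.5592 + 72.7059)
= 9.9129 m


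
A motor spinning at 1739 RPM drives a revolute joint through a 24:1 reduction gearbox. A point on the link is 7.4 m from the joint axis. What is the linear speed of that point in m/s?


omega_motor = 1739 * 2*pi/60 = 182.1077 rad/s
omega_joint = omega_motor / 24 = 7.5878 rad/s
v = omega_joint * r = 7.5878 * 7.4
= 56.1499 m/s


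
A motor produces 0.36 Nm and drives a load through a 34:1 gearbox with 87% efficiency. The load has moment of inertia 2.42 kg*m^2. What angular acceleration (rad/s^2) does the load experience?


tau_out = tau_motor * N * eta
= 0.36 * 34 * 0.87 = 10.6488 Nm
alpha = tau_out / I = 10.6488 / 2.42
= 4.4003 rad/s^2


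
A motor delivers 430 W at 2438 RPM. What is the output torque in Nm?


omega = 2438 * 2*pi/60 = 255.3068 rad/s
tau = P / omega = 430 / 255.3068
= 1.6842 Nm


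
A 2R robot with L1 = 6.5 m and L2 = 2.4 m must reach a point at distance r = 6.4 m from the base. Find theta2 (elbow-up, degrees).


cos(theta2) = (r^2 - L1^2 - L2^2) / (2*L1*L2)
cos(theta2) = (40.96 - 42.25 - 5.76) / 31.2
cos(theta2) = -0.225962
theta2 = 103.0594 degrees


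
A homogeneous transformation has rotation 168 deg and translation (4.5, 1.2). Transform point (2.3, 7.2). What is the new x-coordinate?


x' = cos(theta)*px - sin(theta)*py + tx
= -0.9781*2.3 - 0.2079*7.2 + 4.5
= 0.7533


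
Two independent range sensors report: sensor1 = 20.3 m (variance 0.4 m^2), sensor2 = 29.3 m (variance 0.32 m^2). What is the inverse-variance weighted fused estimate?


w1 = (1/var1) / (1/var1 + 1/var2)
   = 2.5 / (2.5 + 3.125) = 0.4444
w2 = 1 - w1 = 0.5556
fused = w1*s1 + w2*s2 = 9.0222 + 16.2778
= 25.3 m


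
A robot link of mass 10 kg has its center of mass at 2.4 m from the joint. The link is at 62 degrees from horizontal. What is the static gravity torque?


tau = m*g*L*cos(angle)
= 10 * 9.81 * 2.4 * cos(62 deg)
= 10 * 9.81 * 2.4 * 0.4695
= 110.5324 Nm


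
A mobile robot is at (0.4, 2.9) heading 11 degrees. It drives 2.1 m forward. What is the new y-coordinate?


y_new = y0 + d*sin(theta)
= 2.9 + 2.1*sin(11)
= 2.9 + 0.4007
= 3.3007


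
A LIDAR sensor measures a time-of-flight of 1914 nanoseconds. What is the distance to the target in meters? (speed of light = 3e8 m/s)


tof = 1914 ns = 1.914e-06 s
dist = c * tof / 2
= 3e8 * 1.914e-06 / 2
= 287.1 m


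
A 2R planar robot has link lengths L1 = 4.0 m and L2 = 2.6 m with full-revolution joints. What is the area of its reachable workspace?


r_max = L1 + L2 = 6.6 m
r_min = |L1 - L2| = 1.4 m
Area = pi*(r_max^2 - r_min^2)
= pi*(43.56 - 1.96)
= pi * 41.6
= 130.6903 m^2


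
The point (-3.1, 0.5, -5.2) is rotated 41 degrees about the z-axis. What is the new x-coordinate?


Rotation about z-axis: x' = x*cos(theta) - y*sin(theta)
= -3.1 * 0.7547 - 0.5 * 0.6561
= -2.6676


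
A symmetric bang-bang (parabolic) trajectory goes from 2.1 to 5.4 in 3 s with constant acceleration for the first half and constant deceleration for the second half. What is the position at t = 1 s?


Symmetric rest-to-rest: each phase covers (pf-p0)/2 in time T/2. 0.5*a*(T/2)^2 = (pf-p0)/2 => a = 4*(pf-p0)/T^2
a = 4*(5.4-2.1)/3^2 = 1.4667
t = 1 is in the acceleration phase (t <= T/2).
p = p0 + 0.5*a*t^2 = 2.1 + 0.5*1.4667*1^2
= 2.8333


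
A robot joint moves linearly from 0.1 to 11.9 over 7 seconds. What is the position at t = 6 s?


s = t/T = 6/7 = 0.8571
p(t) = p0 + (pf-p0)*s
= 0.1 + (11.9 - 0.1) * 0.8571
= 10.2143


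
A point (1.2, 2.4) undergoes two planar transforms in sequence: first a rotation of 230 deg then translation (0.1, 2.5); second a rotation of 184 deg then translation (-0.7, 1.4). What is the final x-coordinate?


After transform 1:
x1 = cos(230)*1.2 - sin(230)*2.4 + 0.1 = 1.1672
y1 = sin(230)*1.2 + cos(230)*2.4 + 2.5 = 0.0381
After transform 2:
x2 = cos(184)*1.1672 - sin(184)*0.0381 + -0.7
= -1.8617


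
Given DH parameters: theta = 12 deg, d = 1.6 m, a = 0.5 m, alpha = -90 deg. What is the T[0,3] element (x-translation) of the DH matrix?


T[0,3] = a * cos(theta)
= 0.5 * cos(12 deg)
= 0.5 * 0.9781
= 0.4891


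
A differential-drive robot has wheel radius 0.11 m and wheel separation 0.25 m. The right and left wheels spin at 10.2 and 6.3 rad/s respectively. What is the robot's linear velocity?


vR = r*wR = 0.11*10.2 = 1.122 m/s
vL = r*wL = 0.11*6.3 = 0.693 m/s
v = (vR+vL)/2 = 0.9075 m/s
omega = (vR-vL)/L = 1.716 rad/s
linear velocity = 0.9075 m/s


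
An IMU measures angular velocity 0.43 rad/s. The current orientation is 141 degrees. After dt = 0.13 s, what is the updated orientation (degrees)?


delta_theta = w * dt = 0.43 * 0.13 = 0.0559 rad
= 3.2028 deg
theta_new = 141 + 3.2028 = 144.2028 deg


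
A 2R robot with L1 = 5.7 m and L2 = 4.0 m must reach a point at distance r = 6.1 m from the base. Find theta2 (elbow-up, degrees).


cos(theta2) = (r^2 - L1^2 - L2^2) / (2*L1*L2)
cos(theta2) = (37.21 - 32.49 - 16.0) / 45.6
cos(theta2) = -0.247368
theta2 = 104.3218 degrees


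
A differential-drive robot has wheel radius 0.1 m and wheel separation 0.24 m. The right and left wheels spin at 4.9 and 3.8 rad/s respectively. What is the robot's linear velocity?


vR = r*wR = 0.1*4.9 = 0.49 m/s
vL = r*wL = 0.1*3.8 = 0.38 m/s
v = (vR+vL)/2 = 0.435 m/s
omega = (vR-vL)/L = 0.4583 rad/s
linear velocity = 0.435 m/s


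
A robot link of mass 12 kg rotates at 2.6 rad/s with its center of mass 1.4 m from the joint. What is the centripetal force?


F = m * omega^2 * r
= 12 * 2.6^2 * 1.4
= 12 * 6.76 * 1.4
= 113.568 N


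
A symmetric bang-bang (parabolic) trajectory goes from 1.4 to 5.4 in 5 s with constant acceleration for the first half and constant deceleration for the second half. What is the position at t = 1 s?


Symmetric rest-to-rest: each phase covers (pf-p0)/2 in time T/2. 0.5*a*(T/2)^2 = (pf-p0)/2 => a = 4*(pf-p0)/T^2
a = 4*(5.4-1.4)/5^2 = 0.64
t = 1 is in the acceleration phase (t <= T/2).
p = p0 + 0.5*a*t^2 = 1.4 + 0.5*0.64*1^2
= 1.72


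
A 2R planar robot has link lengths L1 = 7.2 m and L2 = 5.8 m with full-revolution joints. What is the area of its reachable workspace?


r_max = L1 + L2 = 13.0 m
r_min = |L1 - L2| = 1.4 m
Area = pi*(r_max^2 - r_min^2)
= pi*(169.0 - 1.96)
= pi * 167.04
= 524.7716 m^2


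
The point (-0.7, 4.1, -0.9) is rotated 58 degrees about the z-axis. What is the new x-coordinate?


Rotation about z-axis: x' = x*cos(theta) - y*sin(theta)
= -0.7 * 0.5299 - 4.1 * 0.848
= -3.8479


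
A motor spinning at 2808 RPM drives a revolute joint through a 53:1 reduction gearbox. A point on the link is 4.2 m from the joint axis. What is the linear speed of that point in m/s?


omega_motor = 2808 * 2*pi/60 = 294.0531 rad/s
omega_joint = omega_motor / 53 = 5.5482 rad/s
v = omega_joint * r = 5.5482 * 4.2
= 23.3023 m/s


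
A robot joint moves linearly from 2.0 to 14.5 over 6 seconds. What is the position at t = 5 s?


s = t/T = 5/6 = 0.8333
p(t) = p0 + (pf-p0)*s
= 2.0 + (14.5 - 2.0) * 0.8333
= 12.4167


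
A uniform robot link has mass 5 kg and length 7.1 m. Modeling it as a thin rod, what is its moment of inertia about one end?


I = (1/3) * m * L^2
= (1/3) * 5 * 7.1^2
= 0.333333 * 5 * 50.41
= 84.0167 kg*m^2


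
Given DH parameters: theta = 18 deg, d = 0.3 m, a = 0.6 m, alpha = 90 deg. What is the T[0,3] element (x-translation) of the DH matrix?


T[0,3] = a * cos(theta)
= 0.6 * cos(18 deg)
= 0.6 * 0.9511
= 0.5706


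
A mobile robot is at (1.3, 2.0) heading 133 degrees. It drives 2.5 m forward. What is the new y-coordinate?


y_new = y0 + d*sin(theta)
= 2.0 + 2.5*sin(133)
= 2.0 + 1.8284
= 3.8284


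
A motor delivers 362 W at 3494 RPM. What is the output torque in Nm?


omega = 3494 * 2*pi/60 = 365.8908 rad/s
tau = P / omega = 362 / 365.8908
= 0.9894 Nm


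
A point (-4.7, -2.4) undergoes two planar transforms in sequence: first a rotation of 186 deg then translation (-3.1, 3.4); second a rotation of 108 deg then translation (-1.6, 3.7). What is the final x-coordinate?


After transform 1:
x1 = cos(186)*-4.7 - sin(186)*-2.4 + -3.1 = 1.3234
y1 = sin(186)*-4.7 + cos(186)*-2.4 + 3.4 = 6.2781
After transform 2:
x2 = cos(108)*1.3234 - sin(108)*6.2781 + -1.6
= -7.9798


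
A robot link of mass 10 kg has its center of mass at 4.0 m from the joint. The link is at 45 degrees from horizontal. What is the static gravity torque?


tau = m*g*L*cos(angle)
= 10 * 9.81 * 4.0 * cos(45 deg)
= 10 * 9.81 * 4.0 * 0.7071
= 277.4687 Nm


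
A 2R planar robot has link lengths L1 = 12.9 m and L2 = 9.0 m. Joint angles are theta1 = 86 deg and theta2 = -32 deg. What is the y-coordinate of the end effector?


Convert angles to radians: theta1 = 1.501, theta2 = -0.5585
y = L1*sin(theta1) + L2*sin(theta1+theta2)
y = 12.8686 + 7.2812
y = 20.1497


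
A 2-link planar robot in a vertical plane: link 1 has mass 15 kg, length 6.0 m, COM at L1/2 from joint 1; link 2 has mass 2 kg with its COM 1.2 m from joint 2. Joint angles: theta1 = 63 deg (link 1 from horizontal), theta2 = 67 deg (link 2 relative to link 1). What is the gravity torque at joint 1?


Horizontal distance from joint 1 to link-1 COM:
  x_c1 = (L1/2)*cos(t1) = 3.0 * 0.454 = 1.362 m
Horizontal distance from joint 1 to link-2 COM:
  x_c2 = L1*cos(t1) + Lc2*cos(t1+t2)
       = 6.0*0.454 + 1.2*-0.6428 = 1.9526 m
tau1 = m1*g*x_c1 + m2*g*x_c2
     = 15*9.81*1.362 + 2*9.81*1.9526
     = 200.4141 + 38.31
     = 238.7241 Nm


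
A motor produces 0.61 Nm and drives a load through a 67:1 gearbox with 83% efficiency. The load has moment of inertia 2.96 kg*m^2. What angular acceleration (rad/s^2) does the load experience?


tau_out = tau_motor * N * eta
= 0.61 * 67 * 0.83 = 33.9221 Nm
alpha = tau_out / I = 33.9221 / 2.96
= 11.4602 rad/s^2
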